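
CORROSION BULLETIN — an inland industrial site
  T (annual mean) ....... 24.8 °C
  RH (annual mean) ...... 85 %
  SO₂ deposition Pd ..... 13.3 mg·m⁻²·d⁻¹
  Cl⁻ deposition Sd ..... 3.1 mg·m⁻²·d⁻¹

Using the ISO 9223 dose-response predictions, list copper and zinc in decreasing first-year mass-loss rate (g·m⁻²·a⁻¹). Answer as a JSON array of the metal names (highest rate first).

["copper", "zinc"]

copper: f(T) = -0.080·(T−10) [T>10 °C] = -1.1840
  SO₂ term: 0.0053·13.3^0.26·exp(0.059·85-1.1840) = 0.4789
  Cl⁻ term: 0.01025·3.1^0.27·exp(0.036·85+0.049·24.8) = 1
  sum: 0.4789 + 1 → r_corr = 1.479 μm/a
  mass loss = 1.479 μm/a × 8.96 g/cm³ = 13.25 g·m⁻²·a⁻¹
zinc: temperature factor f = -0.071·(14.8) = -1.0508
  SO₂ term: 0.0129·13.3^0.44·exp(0.046·85-1.0508) = 0.7028
  Sd branch = 0.0175·Sd^0.57·e^(0.008·RH+0.085·T) = 0.5419 μm/a
  r_corr = 0.7028 + 0.5419 = 1.245 μm/a
  mass loss = 1.245 μm/a × 7.14 g/cm³ = 8.887 g·m⁻²·a⁻¹
Ordering by g·m⁻²·a⁻¹: copper (13.3) > zinc (8.89)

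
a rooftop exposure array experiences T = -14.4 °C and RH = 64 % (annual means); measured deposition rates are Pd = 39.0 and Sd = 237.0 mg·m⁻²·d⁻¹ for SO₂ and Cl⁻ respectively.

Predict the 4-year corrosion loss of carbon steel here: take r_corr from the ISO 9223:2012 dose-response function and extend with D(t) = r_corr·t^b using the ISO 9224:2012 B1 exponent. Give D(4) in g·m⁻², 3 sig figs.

carbon steel: f(T) = +0.150·(T−10) [T≤10 °C] = -3.6600
  Pd branch = 1.77·Pd^0.52·e^(0.02·RH+f) = 1.101 μm/a
  Cl⁻ term: 0.102·237.0^0.62·exp(0.033·64+0.04·-14.4) = 14.06
  sum: 1.101 + 14.06 → r_corr = 15.16 μm/a
Long-term exponent b (ISO 9224 Table 2, B1) = 0.523
  D(4) = 15.16 × 4^0.523 = 15.16 × 2.065 = 31.31 μm
  Mass loss = 31.31 μm × 7.85 g/cm³ = 245.8 g·m⁻²

D(4) = 246 g·m⁻²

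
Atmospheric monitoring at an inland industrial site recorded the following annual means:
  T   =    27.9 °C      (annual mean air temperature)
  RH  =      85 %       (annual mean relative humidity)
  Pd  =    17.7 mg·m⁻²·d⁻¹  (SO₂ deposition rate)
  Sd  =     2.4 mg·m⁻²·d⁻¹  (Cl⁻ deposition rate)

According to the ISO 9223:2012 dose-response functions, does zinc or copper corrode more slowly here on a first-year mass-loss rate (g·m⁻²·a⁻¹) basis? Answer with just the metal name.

zinc

zinc: f(T) = -0.071·(T−10) [T>10 °C] = -1.2709
  Pd branch = 0.0129·Pd^0.44·e^(0.046·RH+f) = 0.6395 μm/a
  Cl⁻ term: 0.0175·2.4^0.57·exp(0.008·85+0.085·27.9) = 0.6095
  sum: 0.6395 + 0.6095 → r_corr = 1.249 μm/a
  mass loss = 1.249 μm/a × 7.14 g/cm³ = 8.918 g·m⁻²·a⁻¹
copper: f(T) = -0.080·(T−10) [T>10 °C] = -1.4320
  Pd branch = 0.0053·Pd^0.26·e^(0.059·RH+f) = 0.4026 μm/a
  Sd branch = 0.01025·Sd^0.27·e^(0.036·RH+0.049·T) = 1.087 μm/a
  sum: 0.4026 + 1.087 → r_corr = 1.489 μm/a
  mass loss = 1.489 μm/a × 8.96 g/cm³ = 13.34 g·m⁻²·a⁻¹
Ordering by g·m⁻²·a⁻¹: copper (13.3) > zinc (8.92)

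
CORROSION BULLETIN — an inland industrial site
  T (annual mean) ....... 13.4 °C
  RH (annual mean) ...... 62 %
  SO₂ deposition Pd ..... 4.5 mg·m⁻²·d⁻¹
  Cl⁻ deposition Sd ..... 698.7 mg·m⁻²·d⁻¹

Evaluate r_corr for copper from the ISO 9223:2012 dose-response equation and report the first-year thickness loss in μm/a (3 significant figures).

copper: f(T) = -0.080·(T−10) [T>10 °C] = -0.2720
  Pd branch = 0.0053·Pd^0.26·e^(0.059·RH+f) = 0.2315 μm/a
  Cl⁻ term: 0.01025·698.7^0.27·exp(0.036·62+0.049·13.4) = 1.079
  r_corr = 0.2315 + 1.079 = 1.311 μm/a

r_corr = 1.31 μm/a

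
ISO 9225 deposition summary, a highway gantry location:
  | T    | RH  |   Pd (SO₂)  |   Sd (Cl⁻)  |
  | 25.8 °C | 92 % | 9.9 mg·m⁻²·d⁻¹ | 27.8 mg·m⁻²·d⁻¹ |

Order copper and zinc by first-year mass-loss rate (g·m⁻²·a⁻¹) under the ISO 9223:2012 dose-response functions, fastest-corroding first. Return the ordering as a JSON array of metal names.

copper: temperature factor f = -0.080·(15.8) = -1.2640
  sulphur-dioxide contribution → 0.6188 μm/a
  chloride contribution → 2.444 μm/a
  total first-year rate 3.062 μm/a
  mass loss = 3.062 μm/a × 8.96 g/cm³ = 27.44 g·m⁻²·a⁻¹
zinc: f(T) = -0.071·(T−10) [T>10 °C] = -1.1218
  sulphur-dioxide contribution → 0.7933 μm/a
  chloride contribution → 2.179 μm/a
  total first-year rate 2.972 μm/a
  mass loss = 2.972 μm/a × 7.14 g/cm³ = 21.22 g·m⁻²·a⁻¹
Ordering by g·m⁻²·a⁻¹: copper (27.4) > zinc (21.2)

["copper", "zinc"]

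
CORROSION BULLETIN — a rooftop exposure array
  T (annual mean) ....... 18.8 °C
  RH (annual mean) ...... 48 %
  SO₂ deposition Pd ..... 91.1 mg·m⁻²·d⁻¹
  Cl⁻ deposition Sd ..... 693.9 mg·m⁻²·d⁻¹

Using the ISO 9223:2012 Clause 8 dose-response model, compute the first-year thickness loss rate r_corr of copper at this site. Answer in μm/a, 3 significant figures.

copper: T>10 °C ⇒ hinge -0.080·(18.8−10) = -0.7040
  Pd branch = 0.0053·Pd^0.26·e^(0.059·RH+f) = 0.1439 μm/a
  Cl⁻ term: 0.01025·693.9^0.27·exp(0.036·48+0.049·18.8) = 0.848
  r_corr = 0.1439 + 0.848 = 0.9919 μm/a

r_corr = 0.992 μm/a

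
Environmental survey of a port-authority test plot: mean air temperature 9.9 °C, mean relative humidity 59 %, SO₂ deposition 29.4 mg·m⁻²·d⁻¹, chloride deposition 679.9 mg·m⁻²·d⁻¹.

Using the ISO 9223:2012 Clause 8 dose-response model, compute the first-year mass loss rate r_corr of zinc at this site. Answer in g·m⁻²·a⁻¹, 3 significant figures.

zinc: f(T) = +0.038·(T−10) [T≤10 °C] = -0.0038
  SO₂ term: 0.0129·29.4^0.44·exp(0.046·59-0.0038) = 0.8584
  Sd branch = 0.0175·Sd^0.57·e^(0.008·RH+0.085·T) = 2.679 μm/a
  r_corr = 0.8584 + 2.679 = 3.537 μm/a
Convert to mass loss: 3.537 μm/a × 7.14 g/cm³ = 25.26 g·m⁻²·a⁻¹

r_corr = 25.3 g·m⁻²·a⁻¹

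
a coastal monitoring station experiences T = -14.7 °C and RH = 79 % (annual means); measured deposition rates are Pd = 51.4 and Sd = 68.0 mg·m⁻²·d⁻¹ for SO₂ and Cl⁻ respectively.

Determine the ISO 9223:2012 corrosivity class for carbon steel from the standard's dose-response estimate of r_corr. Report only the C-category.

carbon steel: f(T) = +0.150·(T−10) [T≤10 °C] = -3.7050
  sulphur-dioxide contribution → 1.64 μm/a
  chloride contribution → 10.51 μm/a
  ⇒ r_corr(carbon steel) = 12.15 μm/a
ISO 9223 Table 2 (carbon steel): 1.3 < 12.1 ≤ 25 μm/a ⇒ C2

C2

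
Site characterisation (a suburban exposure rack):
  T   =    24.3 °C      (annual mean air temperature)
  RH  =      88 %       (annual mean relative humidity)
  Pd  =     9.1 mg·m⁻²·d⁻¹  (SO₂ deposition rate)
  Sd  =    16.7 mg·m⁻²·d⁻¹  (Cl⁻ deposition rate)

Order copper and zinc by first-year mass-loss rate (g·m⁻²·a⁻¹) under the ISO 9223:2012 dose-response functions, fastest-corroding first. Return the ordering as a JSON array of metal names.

["copper", "zinc"]

copper: temperature factor f = -0.080·(14.3) = -1.1440
  SO₂ term: 0.0053·9.1^0.26·exp(0.059·88-1.1440) = 0.5391
  Cl⁻ term: 0.01025·16.7^0.27·exp(0.036·88+0.049·24.3) = 1.713
  r_corr = 0.5391 + 1.713 = 2.252 μm/a
  mass loss = 2.252 μm/a × 8.96 g/cm³ = 20.18 g·m⁻²·a⁻¹
zinc: temperature factor f = -0.071·(14.3) = -1.0153
  Pd branch = 0.0129·Pd^0.44·e^(0.046·RH+f) = 0.7074 μm/a
  Sd branch = 0.0175·Sd^0.57·e^(0.008·RH+0.085·T) = 1.389 μm/a
  r_corr = 0.7074 + 1.389 = 2.097 μm/a
  mass loss = 2.097 μm/a × 7.14 g/cm³ = 14.97 g·m⁻²·a⁻¹
Ordering by g·m⁻²·a⁻¹: copper (20.2) > zinc (15)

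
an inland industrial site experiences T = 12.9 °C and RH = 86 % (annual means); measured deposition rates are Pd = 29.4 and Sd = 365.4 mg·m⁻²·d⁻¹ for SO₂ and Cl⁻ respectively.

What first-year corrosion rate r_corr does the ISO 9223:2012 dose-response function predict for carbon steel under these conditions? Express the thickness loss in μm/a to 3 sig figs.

r_corr = 162 μm/a

carbon steel: T>10 °C ⇒ hinge -0.054·(12.9−10) = -0.1566
  sulphur-dioxide contribution → 49.03 μm/a
  chloride contribution → 113.3 μm/a
  total first-year rate 162.3 μm/a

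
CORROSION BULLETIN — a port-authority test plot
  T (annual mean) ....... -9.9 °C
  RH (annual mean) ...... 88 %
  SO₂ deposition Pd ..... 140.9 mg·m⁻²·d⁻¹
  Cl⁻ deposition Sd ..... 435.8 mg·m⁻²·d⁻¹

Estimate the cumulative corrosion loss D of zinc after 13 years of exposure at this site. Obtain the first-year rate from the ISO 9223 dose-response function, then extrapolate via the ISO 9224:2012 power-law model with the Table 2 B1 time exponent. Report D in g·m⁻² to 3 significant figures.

zinc: T≤10 °C ⇒ hinge +0.038·(-9.9−10) = -0.7562
  SO₂ term: 0.0129·140.9^0.44·exp(0.046·88-0.7562) = 3.06
  Cl⁻ term: 0.0175·435.8^0.57·exp(0.008·88+0.085·-9.9) = 0.4872
  r_corr = 3.06 + 0.4872 = 3.547 μm/a
Power-law: D(13) = r_corr · 13^0.813
  D(13) = 3.547 × 13^0.813 = 3.547 × 8.047 = 28.54 μm
  Mass loss = 28.54 μm × 7.14 g/cm³ = 203.8 g·m⁻²

D(13) = 204 g·m⁻²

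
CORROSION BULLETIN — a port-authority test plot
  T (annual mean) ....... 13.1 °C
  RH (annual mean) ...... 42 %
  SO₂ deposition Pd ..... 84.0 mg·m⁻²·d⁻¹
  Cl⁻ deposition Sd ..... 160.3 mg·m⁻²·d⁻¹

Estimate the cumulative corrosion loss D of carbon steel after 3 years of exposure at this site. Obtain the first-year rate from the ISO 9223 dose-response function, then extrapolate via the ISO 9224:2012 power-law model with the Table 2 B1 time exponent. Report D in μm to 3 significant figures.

D(3) = 90.2 μm

carbon steel: temperature factor f = -0.054·(3.1) = -0.1674
  SO₂ term: 1.77·84.0^0.52·exp(0.02·42-0.1674) = 34.73
  Cl⁻ term: 0.102·160.3^0.62·exp(0.033·42+0.04·13.1) = 16.04
  r_corr = 34.73 + 16.04 = 50.77 μm/a
Power-law: D(3) = r_corr · 3^0.523
  D(3) = 50.77 × 3^0.523 = 50.77 × 1.776 = 90.18 μm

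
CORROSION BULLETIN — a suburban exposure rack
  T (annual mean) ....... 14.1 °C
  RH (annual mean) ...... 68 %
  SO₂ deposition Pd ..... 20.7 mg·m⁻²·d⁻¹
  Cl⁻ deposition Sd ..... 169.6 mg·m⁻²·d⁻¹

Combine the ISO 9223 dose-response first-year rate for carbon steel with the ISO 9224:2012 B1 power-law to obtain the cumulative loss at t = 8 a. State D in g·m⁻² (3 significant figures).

carbon steel: temperature factor f = -0.054·(4.1) = -0.2214
  Pd branch = 1.77·Pd^0.52·e^(0.02·RH+f) = 26.72 μm/a
  Cl⁻ term: 0.102·169.6^0.62·exp(0.033·68+0.04·14.1) = 40.77
  sum: 26.72 + 40.77 → r_corr = 67.49 μm/a
Power-law: D(8) = r_corr · 8^0.523
  D(8) = 67.49 × 8^0.523 = 67.49 × 2.967 = 200.2 μm
  Mass loss = 200.2 μm × 7.85 g/cm³ = 1572 g·m⁻²

D(8) = 1.57e+03 g·m⁻²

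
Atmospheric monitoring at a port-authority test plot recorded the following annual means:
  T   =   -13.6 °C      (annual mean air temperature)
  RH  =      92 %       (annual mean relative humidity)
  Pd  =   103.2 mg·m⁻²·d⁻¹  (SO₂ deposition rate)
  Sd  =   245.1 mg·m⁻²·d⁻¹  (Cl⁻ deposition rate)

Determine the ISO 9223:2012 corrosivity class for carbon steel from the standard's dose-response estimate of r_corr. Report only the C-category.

C3

carbon steel: T≤10 °C ⇒ hinge +0.150·(-13.6−10) = -3.5400
  Pd branch = 1.77·Pd^0.52·e^(0.02·RH+f) = 3.604 μm/a
  Sd branch = 0.102·Sd^0.62·e^(0.033·RH+0.04·T) = 37.35 μm/a
  r_corr = 3.604 + 37.35 = 40.95 μm/a
ISO 9223 Table 2 (carbon steel): 25 < 41 ≤ 50 μm/a ⇒ C3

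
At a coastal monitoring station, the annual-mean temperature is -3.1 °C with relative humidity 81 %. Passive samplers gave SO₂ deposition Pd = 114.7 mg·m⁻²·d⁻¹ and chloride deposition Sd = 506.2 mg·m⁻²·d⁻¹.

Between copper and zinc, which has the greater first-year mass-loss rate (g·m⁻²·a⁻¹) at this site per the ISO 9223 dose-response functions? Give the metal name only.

copper: temperature factor f = +0.126·(-13.1) = -1.6506
  SO₂ term: 0.0053·114.7^0.26·exp(0.059·81-1.6506) = 0.4153
  Sd branch = 0.01025·Sd^0.27·e^(0.036·RH+0.049·T) = 0.8736 μm/a
  r_corr = 0.4153 + 0.8736 = 1.289 μm/a
  mass loss = 1.289 μm/a × 8.96 g/cm³ = 11.55 g·m⁻²·a⁻¹
zinc: f(T) = +0.038·(T−10) [T≤10 °C] = -0.4978
  Pd branch = 0.0129·Pd^0.44·e^(0.046·RH+f) = 2.623 μm/a
  Sd branch = 0.0175·Sd^0.57·e^(0.008·RH+0.085·T) = 0.8943 μm/a
  sum: 2.623 + 0.8943 → r_corr = 3.517 μm/a
  mass loss = 3.517 μm/a × 7.14 g/cm³ = 25.11 g·m⁻²·a⁻¹
Ordering by g·m⁻²·a⁻¹: zinc (25.1) > copper (11.5)

zinc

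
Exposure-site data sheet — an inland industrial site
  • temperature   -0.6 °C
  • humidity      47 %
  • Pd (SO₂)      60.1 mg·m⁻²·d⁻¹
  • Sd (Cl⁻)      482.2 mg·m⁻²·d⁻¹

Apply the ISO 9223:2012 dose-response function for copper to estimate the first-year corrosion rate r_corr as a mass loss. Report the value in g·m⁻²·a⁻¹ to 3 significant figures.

copper: f(T) = +0.126·(T−10) [T≤10 °C] = -1.3356
  SO₂ term: 0.0053·60.1^0.26·exp(0.059·47-1.3356) = 0.06472
  Cl⁻ term: 0.01025·482.2^0.27·exp(0.036·47+0.049·-0.6) = 0.2866
  r_corr = 0.06472 + 0.2866 = 0.3513 μm/a
Convert to mass loss: 0.3513 μm/a × 8.96 g/cm³ = 3.148 g·m⁻²·a⁻¹

r_corr = 3.15 g·m⁻²·a⁻¹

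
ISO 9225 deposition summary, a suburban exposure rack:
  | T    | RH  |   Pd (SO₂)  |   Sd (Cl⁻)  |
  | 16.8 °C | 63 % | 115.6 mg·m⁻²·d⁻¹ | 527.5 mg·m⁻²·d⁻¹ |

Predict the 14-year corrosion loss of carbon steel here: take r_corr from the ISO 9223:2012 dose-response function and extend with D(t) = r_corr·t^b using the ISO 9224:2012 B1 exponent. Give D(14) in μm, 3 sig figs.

D(14) = 513 μm

carbon steel: temperature factor f = -0.054·(6.8) = -0.3672
  Pd branch = 1.77·Pd^0.52·e^(0.02·RH+f) = 51.1 μm/a
  Sd branch = 0.102·Sd^0.62·e^(0.033·RH+0.04·T) = 77.83 μm/a
  sum: 51.1 + 77.83 → r_corr = 128.9 μm/a
ISO 9224: D(t) = r_corr · t^b with b = 0.523 (carbon steel, B1)
  D(14) = 128.9 × 14^0.523 = 128.9 × 3.976 = 512.6 μm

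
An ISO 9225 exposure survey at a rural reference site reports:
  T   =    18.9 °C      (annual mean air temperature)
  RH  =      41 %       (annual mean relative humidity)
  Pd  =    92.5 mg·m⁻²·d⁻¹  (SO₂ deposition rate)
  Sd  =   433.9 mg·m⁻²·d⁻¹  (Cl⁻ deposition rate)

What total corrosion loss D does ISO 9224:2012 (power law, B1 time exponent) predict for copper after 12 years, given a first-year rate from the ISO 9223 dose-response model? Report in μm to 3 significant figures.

D(12) = 3.56 μm

copper: T>10 °C ⇒ hinge -0.080·(18.9−10) = -0.7120
  Pd branch = 0.0053·Pd^0.26·e^(0.059·RH+f) = 0.0948 μm/a
  Cl⁻ term: 0.01025·433.9^0.27·exp(0.036·41+0.049·18.9) = 0.5835
  r_corr = 0.0948 + 0.5835 = 0.6783 μm/a
Power-law: D(12) = r_corr · 12^0.667
  D(12) = 0.6783 × 12^0.667 = 0.6783 × 5.246 = 3.558 μm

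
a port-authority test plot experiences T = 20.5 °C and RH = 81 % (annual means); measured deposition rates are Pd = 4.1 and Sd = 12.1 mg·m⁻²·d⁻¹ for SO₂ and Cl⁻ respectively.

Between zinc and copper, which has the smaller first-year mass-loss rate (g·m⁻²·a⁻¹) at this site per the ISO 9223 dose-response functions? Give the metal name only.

zinc: f(T) = -0.071·(T−10) [T>10 °C] = -0.7455
  Pd branch = 0.0129·Pd^0.44·e^(0.046·RH+f) = 0.4727 μm/a
  Sd branch = 0.0175·Sd^0.57·e^(0.008·RH+0.085·T) = 0.7914 μm/a
  r_corr = 0.4727 + 0.7914 = 1.264 μm/a
  mass loss = 1.264 μm/a × 7.14 g/cm³ = 9.026 g·m⁻²·a⁻¹
copper: temperature factor f = -0.080·(10.5) = -0.8400
  SO₂ term: 0.0053·4.1^0.26·exp(0.059·81-0.8400) = 0.3929
  Cl⁻ term: 0.01025·12.1^0.27·exp(0.036·81+0.049·20.5) = 1.013
  r_corr = 0.3929 + 1.013 = 1.406 μm/a
  mass loss = 1.406 μm/a × 8.96 g/cm³ = 12.6 g·m⁻²·a⁻¹
Ordering by g·m⁻²·a⁻¹: copper (12.6) > zinc (9.03)

zinc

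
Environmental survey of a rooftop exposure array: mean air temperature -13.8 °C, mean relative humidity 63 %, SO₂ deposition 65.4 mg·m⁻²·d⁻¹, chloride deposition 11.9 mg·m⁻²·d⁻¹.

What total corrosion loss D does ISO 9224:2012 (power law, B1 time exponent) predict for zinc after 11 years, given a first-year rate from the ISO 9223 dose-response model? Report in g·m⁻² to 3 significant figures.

zinc: temperature factor f = +0.038·(-23.8) = -0.9044
  sulphur-dioxide contribution → 0.596 μm/a
  chloride contribution → 0.03678 μm/a
  total first-year rate 0.6328 μm/a
ISO 9224: D(t) = r_corr · t^b with b = 0.813 (zinc, B1)
  D(11) = 0.6328 × 11^0.813 = 0.6328 × 7.025 = 4.445 μm
  Mass loss = 4.445 μm × 7.14 g/cm³ = 31.74 g·m⁻²

D(11) = 31.7 g·m⁻²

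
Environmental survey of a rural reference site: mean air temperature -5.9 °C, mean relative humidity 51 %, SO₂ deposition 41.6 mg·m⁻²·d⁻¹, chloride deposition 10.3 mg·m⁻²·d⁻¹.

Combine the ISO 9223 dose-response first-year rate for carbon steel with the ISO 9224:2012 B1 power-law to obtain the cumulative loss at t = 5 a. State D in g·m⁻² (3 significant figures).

carbon steel: f(T) = +0.150·(T−10) [T≤10 °C] = -2.3850
  Pd branch = 1.77·Pd^0.52·e^(0.02·RH+f) = 3.141 μm/a
  Cl⁻ term: 0.102·10.3^0.62·exp(0.033·51+0.04·-5.9) = 1.841
  r_corr = 3.141 + 1.841 = 4.982 μm/a
ISO 9224: D(t) = r_corr · t^b with b = 0.523 (carbon steel, B1)
  D(5) = 4.982 × 5^0.523 = 4.982 × 2.32 = 11.56 μm
  Mass loss = 11.56 μm × 7.85 g/cm³ = 90.74 g·m⁻²

D(5) = 90.7 g·m⁻²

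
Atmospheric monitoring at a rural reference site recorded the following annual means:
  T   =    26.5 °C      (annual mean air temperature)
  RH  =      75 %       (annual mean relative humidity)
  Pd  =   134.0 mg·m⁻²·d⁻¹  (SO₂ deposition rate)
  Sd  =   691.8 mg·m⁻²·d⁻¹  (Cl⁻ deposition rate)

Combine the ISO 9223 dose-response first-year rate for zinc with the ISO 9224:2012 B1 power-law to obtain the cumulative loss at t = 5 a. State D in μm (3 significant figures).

zinc: f(T) = -0.071·(T−10) [T>10 °C] = -1.1715
  SO₂ term: 0.0129·134.0^0.44·exp(0.046·75-1.1715) = 1.087
  Sd branch = 0.0175·Sd^0.57·e^(0.008·RH+0.085·T) = 12.61 μm/a
  r_corr = 1.087 + 12.61 = 13.69 μm/a
ISO 9224: D(t) = r_corr · t^b with b = 0.813 (zinc, B1)
  D(5) = 13.69 × 5^0.813 = 13.69 × 3.701 = 50.68 μm

D(5) = 50.7 μm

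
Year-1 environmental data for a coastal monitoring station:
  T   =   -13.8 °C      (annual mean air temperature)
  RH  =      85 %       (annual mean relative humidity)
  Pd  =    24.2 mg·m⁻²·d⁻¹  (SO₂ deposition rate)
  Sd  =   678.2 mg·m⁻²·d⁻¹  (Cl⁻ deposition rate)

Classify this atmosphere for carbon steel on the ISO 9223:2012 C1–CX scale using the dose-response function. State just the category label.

C4

carbon steel: T≤10 °C ⇒ hinge +0.150·(-13.8−10) = -3.5700
  Pd branch = 1.77·Pd^0.52·e^(0.02·RH+f) = 1.43 μm/a
  Sd branch = 0.102·Sd^0.62·e^(0.033·RH+0.04·T) = 55.27 μm/a
  sum: 1.43 + 55.27 → r_corr = 56.7 μm/a
56.7 μm/a falls in (50, 80] for carbon steel → category C4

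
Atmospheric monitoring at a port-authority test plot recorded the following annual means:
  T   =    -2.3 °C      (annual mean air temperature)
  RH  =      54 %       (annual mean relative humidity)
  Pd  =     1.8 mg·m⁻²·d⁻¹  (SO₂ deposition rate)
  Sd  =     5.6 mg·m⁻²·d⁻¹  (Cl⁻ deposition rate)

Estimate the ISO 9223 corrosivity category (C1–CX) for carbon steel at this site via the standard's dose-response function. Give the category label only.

C2

carbon steel: T≤10 °C ⇒ hinge +0.150·(-2.3−10) = -1.8450
  sulphur-dioxide contribution → 1.118 μm/a
  chloride contribution → 1.609 μm/a
  ⇒ r_corr(carbon steel) = 2.727 μm/a
ISO 9223 Table 2 (carbon steel): 1.3 < 2.73 ≤ 25 μm/a ⇒ C2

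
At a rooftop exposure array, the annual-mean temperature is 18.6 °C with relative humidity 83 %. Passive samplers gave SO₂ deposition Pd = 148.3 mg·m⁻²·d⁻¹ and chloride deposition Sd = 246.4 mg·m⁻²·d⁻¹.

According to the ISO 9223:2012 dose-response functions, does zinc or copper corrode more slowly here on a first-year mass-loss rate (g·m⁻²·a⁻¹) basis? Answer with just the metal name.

copper

zinc: T>10 °C ⇒ hinge -0.071·(18.6−10) = -0.6106
  SO₂ term: 0.0129·148.3^0.44·exp(0.046·83-0.6106) = 2.876
  Cl⁻ term: 0.0175·246.4^0.57·exp(0.008·83+0.085·18.6) = 3.813
  sum: 2.876 + 3.813 → r_corr = 6.689 μm/a
  mass loss = 6.689 μm/a × 7.14 g/cm³ = 47.76 g·m⁻²·a⁻¹
copper: T>10 °C ⇒ hinge -0.080·(18.6−10) = -0.6880
  SO₂ term: 0.0053·148.3^0.26·exp(0.059·83-0.6880) = 1.308
  Sd branch = 0.01025·Sd^0.27·e^(0.036·RH+0.049·T) = 2.238 μm/a
  r_corr = 1.308 + 2.238 = 3.547 μm/a
  mass loss = 3.547 μm/a × 8.96 g/cm³ = 31.78 g·m⁻²·a⁻¹
Ordering by g·m⁻²·a⁻¹: zinc (47.8) > copper (31.8)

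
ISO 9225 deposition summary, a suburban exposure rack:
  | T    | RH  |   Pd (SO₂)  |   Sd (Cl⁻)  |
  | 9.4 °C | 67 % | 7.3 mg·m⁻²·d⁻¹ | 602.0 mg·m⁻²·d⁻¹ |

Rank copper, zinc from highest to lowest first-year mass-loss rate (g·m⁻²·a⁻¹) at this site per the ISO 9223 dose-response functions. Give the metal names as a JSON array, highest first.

copper: temperature factor f = +0.126·(-0.6) = -0.0756
  SO₂ term: 0.0053·7.3^0.26·exp(0.059·67-0.0756) = 0.4292
  Cl⁻ term: 0.01025·602.0^0.27·exp(0.036·67+0.049·9.4) = 1.02
  sum: 0.4292 + 1.02 → r_corr = 1.45 μm/a
  mass loss = 1.45 μm/a × 8.96 g/cm³ = 12.99 g·m⁻²·a⁻¹
zinc: temperature factor f = +0.038·(-0.6) = -0.0228
  SO₂ term: 0.0129·7.3^0.44·exp(0.046·67-0.0228) = 0.6592
  Sd branch = 0.0175·Sd^0.57·e^(0.008·RH+0.085·T) = 2.554 μm/a
  sum: 0.6592 + 2.554 → r_corr = 3.213 μm/a
  mass loss = 3.213 μm/a × 7.14 g/cm³ = 22.94 g·m⁻²·a⁻¹
Ordering by g·m⁻²·a⁻¹: zinc (22.9) > copper (13)

["zinc", "copper"]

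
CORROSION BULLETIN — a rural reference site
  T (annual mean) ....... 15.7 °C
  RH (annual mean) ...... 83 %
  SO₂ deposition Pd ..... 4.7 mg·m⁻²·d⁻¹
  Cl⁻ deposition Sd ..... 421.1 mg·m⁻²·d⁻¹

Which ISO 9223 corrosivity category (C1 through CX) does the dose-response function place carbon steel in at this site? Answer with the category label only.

carbon steel: temperature factor f = -0.054·(5.7) = -0.3078
  sulphur-dioxide contribution → 15.3 μm/a
  chloride contribution → 125.3 μm/a
  ⇒ r_corr(carbon steel) = 140.6 μm/a
ISO 9223 Table 2 (carbon steel): 80 < 141 ≤ 200 μm/a ⇒ C5

C5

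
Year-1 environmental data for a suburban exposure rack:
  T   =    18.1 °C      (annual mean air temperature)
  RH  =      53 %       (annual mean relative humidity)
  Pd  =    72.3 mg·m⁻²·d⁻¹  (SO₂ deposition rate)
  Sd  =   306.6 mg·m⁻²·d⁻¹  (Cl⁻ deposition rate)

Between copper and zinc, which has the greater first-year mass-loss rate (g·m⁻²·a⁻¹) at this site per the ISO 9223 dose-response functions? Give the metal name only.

copper: T>10 °C ⇒ hinge -0.080·(18.1−10) = -0.6480
  sulphur-dioxide contribution → 0.1924 μm/a
  chloride contribution → 0.7869 μm/a
  ⇒ r_corr(copper) = 0.9793 μm/a
  mass loss = 0.9793 μm/a × 8.96 g/cm³ = 8.775 g·m⁻²·a⁻¹
zinc: temperature factor f = -0.071·(8.1) = -0.5751
  sulphur-dioxide contribution → 0.5466 μm/a
  chloride contribution → 3.256 μm/a
  ⇒ r_corr(zinc) = 3.803 μm/a
  mass loss = 3.803 μm/a × 7.14 g/cm³ = 27.15 g·m⁻²·a⁻¹
Ordering by g·m⁻²·a⁻¹: zinc (27.2) > copper (8.77)

zinc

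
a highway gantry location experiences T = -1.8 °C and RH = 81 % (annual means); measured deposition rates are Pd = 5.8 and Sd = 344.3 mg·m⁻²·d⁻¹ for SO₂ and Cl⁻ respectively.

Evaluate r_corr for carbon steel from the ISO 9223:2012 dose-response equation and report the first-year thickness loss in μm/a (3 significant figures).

carbon steel: f(T) = +0.150·(T−10) [T≤10 °C] = -1.7700
  Pd branch = 1.77·Pd^0.52·e^(0.02·RH+f) = 3.8 μm/a
  Sd branch = 0.102·Sd^0.62·e^(0.033·RH+0.04·T) = 51.42 μm/a
  sum: 3.8 + 51.42 → r_corr = 55.22 μm/a

r_corr = 55.2 μm/a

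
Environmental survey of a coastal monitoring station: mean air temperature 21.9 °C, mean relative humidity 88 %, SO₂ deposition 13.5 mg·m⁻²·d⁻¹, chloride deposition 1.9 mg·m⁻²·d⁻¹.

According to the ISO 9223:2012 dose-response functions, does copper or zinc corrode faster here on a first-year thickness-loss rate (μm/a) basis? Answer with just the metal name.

copper: T>10 °C ⇒ hinge -0.080·(21.9−10) = -0.9520
  SO₂ term: 0.0053·13.5^0.26·exp(0.059·88-0.9520) = 0.7237
  Cl⁻ term: 0.01025·1.9^0.27·exp(0.036·88+0.049·21.9) = 0.847
  r_corr = 0.7237 + 0.847 = 1.571 μm/a
zinc: temperature factor f = -0.071·(11.9) = -0.8449
  SO₂ term: 0.0129·13.5^0.44·exp(0.046·88-0.8449) = 0.9978
  Cl⁻ term: 0.0175·1.9^0.57·exp(0.008·88+0.085·21.9) = 0.3282
  r_corr = 0.9978 + 0.3282 = 1.326 μm/a
Ordering by μm/a: copper (1.57) > zinc (1.33)

copper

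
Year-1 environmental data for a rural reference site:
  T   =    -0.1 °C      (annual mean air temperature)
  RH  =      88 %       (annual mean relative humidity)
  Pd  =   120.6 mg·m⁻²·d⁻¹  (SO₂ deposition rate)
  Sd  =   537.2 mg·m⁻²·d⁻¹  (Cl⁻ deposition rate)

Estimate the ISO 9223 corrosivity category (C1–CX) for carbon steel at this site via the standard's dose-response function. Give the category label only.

C5

carbon steel: T≤10 °C ⇒ hinge +0.150·(-0.1−10) = -1.5150
  Pd branch = 1.77·Pd^0.52·e^(0.02·RH+f) = 27.33 μm/a
  Sd branch = 0.102·Sd^0.62·e^(0.033·RH+0.04·T) = 91.36 μm/a
  sum: 27.33 + 91.36 → r_corr = 118.7 μm/a
ISO 9223 Table 2 (carbon steel): 80 < 119 ≤ 200 μm/a ⇒ C5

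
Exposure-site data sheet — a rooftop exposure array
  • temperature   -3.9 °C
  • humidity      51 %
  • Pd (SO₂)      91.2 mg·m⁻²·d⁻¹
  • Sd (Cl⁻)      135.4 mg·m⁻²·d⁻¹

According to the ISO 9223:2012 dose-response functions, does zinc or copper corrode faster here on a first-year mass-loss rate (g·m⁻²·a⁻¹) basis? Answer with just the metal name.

zinc

zinc: temperature factor f = +0.038·(-13.9) = -0.5282
  Pd branch = 0.0129·Pd^0.44·e^(0.046·RH+f) = 0.5787 μm/a
  Cl⁻ term: 0.0175·135.4^0.57·exp(0.008·51+0.085·-3.9) = 0.3099
  r_corr = 0.5787 + 0.3099 = 0.8886 μm/a
  mass loss = 0.8886 μm/a × 7.14 g/cm³ = 6.345 g·m⁻²·a⁻¹
copper: T≤10 °C ⇒ hinge +0.126·(-3.9−10) = -1.7514
  SO₂ term: 0.0053·91.2^0.26·exp(0.059·51-1.7514) = 0.06026
  Cl⁻ term: 0.01025·135.4^0.27·exp(0.036·51+0.049·-3.9) = 0.1998
  r_corr = 0.06026 + 0.1998 = 0.2601 μm/a
  mass loss = 0.2601 μm/a × 8.96 g/cm³ = 2.33 g·m⁻²·a⁻¹
Ordering by g·m⁻²·a⁻¹: zinc (6.34) > copper (2.33)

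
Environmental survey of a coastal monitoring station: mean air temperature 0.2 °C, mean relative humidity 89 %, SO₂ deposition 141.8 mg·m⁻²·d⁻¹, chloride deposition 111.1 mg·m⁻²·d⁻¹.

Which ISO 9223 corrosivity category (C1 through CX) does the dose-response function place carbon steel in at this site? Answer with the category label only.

carbon steel: T≤10 °C ⇒ hinge +0.150·(0.2−10) = -1.4700
  Pd branch = 1.77·Pd^0.52·e^(0.02·RH+f) = 31.73 μm/a
  Cl⁻ term: 0.102·111.1^0.62·exp(0.033·89+0.04·0.2) = 35.97
  sum: 31.73 + 35.97 → r_corr = 67.7 μm/a
67.7 μm/a falls in (50, 80] for carbon steel → category C4

C4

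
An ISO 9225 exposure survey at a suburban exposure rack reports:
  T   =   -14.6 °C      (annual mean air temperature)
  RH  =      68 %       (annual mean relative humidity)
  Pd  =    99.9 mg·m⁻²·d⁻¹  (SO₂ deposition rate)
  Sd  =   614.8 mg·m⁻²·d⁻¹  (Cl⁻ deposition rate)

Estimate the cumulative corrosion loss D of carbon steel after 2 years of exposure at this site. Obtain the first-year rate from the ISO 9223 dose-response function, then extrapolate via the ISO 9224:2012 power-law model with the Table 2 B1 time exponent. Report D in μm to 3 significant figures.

carbon steel: f(T) = +0.150·(T−10) [T≤10 °C] = -3.6900
  Pd branch = 1.77·Pd^0.52·e^(0.02·RH+f) = 1.887 μm/a
  Cl⁻ term: 0.102·614.8^0.62·exp(0.033·68+0.04·-14.6) = 28.74
  sum: 1.887 + 28.74 → r_corr = 30.63 μm/a
Long-term exponent b (ISO 9224 Table 2, B1) = 0.523
  D(2) = 30.63 × 2^0.523 = 30.63 × 1.437 = 44.02 μm

D(2) = 44.0 μm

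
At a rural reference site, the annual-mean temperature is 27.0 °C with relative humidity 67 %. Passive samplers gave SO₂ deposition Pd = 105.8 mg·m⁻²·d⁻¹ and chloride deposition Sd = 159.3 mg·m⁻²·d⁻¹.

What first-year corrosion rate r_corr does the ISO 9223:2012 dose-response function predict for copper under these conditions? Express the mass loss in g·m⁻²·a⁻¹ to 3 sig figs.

copper: T>10 °C ⇒ hinge -0.080·(27.0−10) = -1.3600
  SO₂ term: 0.0053·105.8^0.26·exp(0.059·67-1.3600) = 0.2381
  Cl⁻ term: 0.01025·159.3^0.27·exp(0.036·67+0.049·27.0) = 1.688
  r_corr = 0.2381 + 1.688 = 1.926 μm/a
Convert to mass loss: 1.926 μm/a × 8.96 g/cm³ = 17.26 g·m⁻²·a⁻¹

r_corr = 17.3 g·m⁻²·a⁻¹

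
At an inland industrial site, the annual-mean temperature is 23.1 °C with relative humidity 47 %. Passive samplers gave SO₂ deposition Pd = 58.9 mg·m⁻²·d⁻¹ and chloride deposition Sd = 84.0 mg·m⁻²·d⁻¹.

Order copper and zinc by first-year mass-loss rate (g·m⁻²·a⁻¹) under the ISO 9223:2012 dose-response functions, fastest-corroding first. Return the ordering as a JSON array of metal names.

copper: T>10 °C ⇒ hinge -0.080·(23.1−10) = -1.0480
  sulphur-dioxide contribution → 0.08583 μm/a
  chloride contribution → 0.5711 μm/a
  ⇒ r_corr(copper) = 0.6569 μm/a
  mass loss = 0.6569 μm/a × 8.96 g/cm³ = 5.886 g·m⁻²·a⁻¹
zinc: temperature factor f = -0.071·(13.1) = -0.9301
  sulphur-dioxide contribution → 0.2657 μm/a
  chloride contribution → 2.269 μm/a
  total first-year rate 2.535 μm/a
  mass loss = 2.535 μm/a × 7.14 g/cm³ = 18.1 g·m⁻²·a⁻¹
Ordering by g·m⁻²·a⁻¹: zinc (18.1) > copper (5.89)

["zinc", "copper"]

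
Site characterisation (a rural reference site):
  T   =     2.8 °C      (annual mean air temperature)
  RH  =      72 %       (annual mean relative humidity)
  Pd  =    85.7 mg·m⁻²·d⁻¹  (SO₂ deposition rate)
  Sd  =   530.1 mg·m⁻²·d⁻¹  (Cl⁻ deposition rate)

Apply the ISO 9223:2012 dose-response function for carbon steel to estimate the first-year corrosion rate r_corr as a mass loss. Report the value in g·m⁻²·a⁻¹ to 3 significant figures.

carbon steel: f(T) = +0.150·(T−10) [T≤10 °C] = -1.0800
  sulphur-dioxide contribution → 25.67 μm/a
  chloride contribution → 60.01 μm/a
  ⇒ r_corr(carbon steel) = 85.68 μm/a
Convert to mass loss: 85.68 μm/a × 7.85 g/cm³ = 672.6 g·m⁻²·a⁻¹

r_corr = 673 g·m⁻²·a⁻¹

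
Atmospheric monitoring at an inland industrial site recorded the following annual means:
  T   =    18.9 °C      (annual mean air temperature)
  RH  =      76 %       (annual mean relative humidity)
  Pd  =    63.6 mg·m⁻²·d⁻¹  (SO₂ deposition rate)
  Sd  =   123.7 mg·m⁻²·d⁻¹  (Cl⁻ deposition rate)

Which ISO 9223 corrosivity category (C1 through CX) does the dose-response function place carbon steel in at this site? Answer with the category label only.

carbon steel: T>10 °C ⇒ hinge -0.054·(18.9−10) = -0.4806
  sulphur-dioxide contribution → 43.37 μm/a
  chloride contribution → 52.89 μm/a
  total first-year rate 96.26 μm/a
Category bounds: 80…200 μm/a bracket r_corr ⇒ C5

C5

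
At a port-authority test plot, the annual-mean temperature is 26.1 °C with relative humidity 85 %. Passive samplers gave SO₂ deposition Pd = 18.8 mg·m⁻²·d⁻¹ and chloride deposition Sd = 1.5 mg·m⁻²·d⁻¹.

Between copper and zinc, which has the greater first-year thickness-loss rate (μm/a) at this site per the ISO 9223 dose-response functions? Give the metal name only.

copper

copper: T>10 °C ⇒ hinge -0.080·(26.1−10) = -1.2880
  SO₂ term: 0.0053·18.8^0.26·exp(0.059·85-1.2880) = 0.4723
  Cl⁻ term: 0.01025·1.5^0.27·exp(0.036·85+0.049·26.1) = 0.8763
  r_corr = 0.4723 + 0.8763 = 1.349 μm/a
zinc: f(T) = -0.071·(T−10) [T>10 °C] = -1.1431
  SO₂ term: 0.0129·18.8^0.44·exp(0.046·85-1.1431) = 0.7462
  Sd branch = 0.0175·Sd^0.57·e^(0.008·RH+0.085·T) = 0.4001 μm/a
  sum: 0.7462 + 0.4001 → r_corr = 1.146 μm/a
Ordering by μm/a: copper (1.35) > zinc (1.15)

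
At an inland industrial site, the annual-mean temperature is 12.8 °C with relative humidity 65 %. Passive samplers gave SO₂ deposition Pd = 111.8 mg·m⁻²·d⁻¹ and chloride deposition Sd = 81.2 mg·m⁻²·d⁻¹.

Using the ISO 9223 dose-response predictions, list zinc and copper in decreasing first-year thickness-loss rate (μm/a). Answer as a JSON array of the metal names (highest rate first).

zinc: f(T) = -0.071·(T−10) [T>10 °C] = -0.1988
  SO₂ term: 0.0129·111.8^0.44·exp(0.046·65-0.1988) = 1.675
  Sd branch = 0.0175·Sd^0.57·e^(0.008·RH+0.085·T) = 1.071 μm/a
  r_corr = 1.675 + 1.071 = 2.746 μm/a
copper: f(T) = -0.080·(T−10) [T>10 °C] = -0.2240
  SO₂ term: 0.0053·111.8^0.26·exp(0.059·65-0.2240) = 0.6685
  Sd branch = 0.01025·Sd^0.27·e^(0.036·RH+0.049·T) = 0.653 μm/a
  r_corr = 0.6685 + 0.653 = 1.322 μm/a
Ordering by μm/a: zinc (2.75) > copper (1.32)

["zinc", "copper"]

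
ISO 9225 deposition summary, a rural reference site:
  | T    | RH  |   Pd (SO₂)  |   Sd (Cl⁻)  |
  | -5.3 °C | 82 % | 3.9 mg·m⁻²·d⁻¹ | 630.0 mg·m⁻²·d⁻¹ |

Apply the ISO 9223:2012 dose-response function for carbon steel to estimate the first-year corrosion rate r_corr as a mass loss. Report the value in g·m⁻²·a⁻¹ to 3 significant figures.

carbon steel: temperature factor f = +0.150·(-15.3) = -2.2950
  SO₂ term: 1.77·3.9^0.52·exp(0.02·82-2.2950) = 1.866
  Sd branch = 0.102·Sd^0.62·e^(0.033·RH+0.04·T) = 67.19 μm/a
  sum: 1.866 + 67.19 → r_corr = 69.06 μm/a
Convert to mass loss: 69.06 μm/a × 7.85 g/cm³ = 542.1 g·m⁻²·a⁻¹

r_corr = 542 g·m⁻²·a⁻¹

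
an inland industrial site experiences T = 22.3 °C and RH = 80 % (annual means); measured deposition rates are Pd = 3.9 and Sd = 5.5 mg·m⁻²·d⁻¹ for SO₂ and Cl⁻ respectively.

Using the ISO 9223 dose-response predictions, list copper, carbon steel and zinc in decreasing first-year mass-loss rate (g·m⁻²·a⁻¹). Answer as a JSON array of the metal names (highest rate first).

copper: temperature factor f = -0.080·(12.3) = -0.9840
  SO₂ term: 0.0053·3.9^0.26·exp(0.059·80-0.9840) = 0.3166
  Cl⁻ term: 0.01025·5.5^0.27·exp(0.036·80+0.049·22.3) = 0.8629
  r_corr = 0.3166 + 0.8629 = 1.179 μm/a
  mass loss = 1.179 μm/a × 8.96 g/cm³ = 10.57 g·m⁻²·a⁻¹
carbon steel: T>10 °C ⇒ hinge -0.054·(22.3−10) = -0.6642
  Pd branch = 1.77·Pd^0.52·e^(0.02·RH+f) = 9.157 μm/a
  Sd branch = 0.102·Sd^0.62·e^(0.033·RH+0.04·T) = 10.04 μm/a
  sum: 9.157 + 10.04 → r_corr = 19.19 μm/a
  mass loss = 19.19 μm/a × 7.85 g/cm³ = 150.7 g·m⁻²·a⁻¹
zinc: temperature factor f = -0.071·(12.3) = -0.8733
  Pd branch = 0.0129·Pd^0.44·e^(0.046·RH+f) = 0.3887 μm/a
  Sd branch = 0.0175·Sd^0.57·e^(0.008·RH+0.085·T) = 0.5837 μm/a
  sum: 0.3887 + 0.5837 → r_corr = 0.9724 μm/a
  mass loss = 0.9724 μm/a × 7.14 g/cm³ = 6.943 g·m⁻²·a⁻¹
Ordering by g·m⁻²·a⁻¹: carbon steel (151) > copper (10.6) > zinc (6.94)

["carbon steel", "copper", "zinc"]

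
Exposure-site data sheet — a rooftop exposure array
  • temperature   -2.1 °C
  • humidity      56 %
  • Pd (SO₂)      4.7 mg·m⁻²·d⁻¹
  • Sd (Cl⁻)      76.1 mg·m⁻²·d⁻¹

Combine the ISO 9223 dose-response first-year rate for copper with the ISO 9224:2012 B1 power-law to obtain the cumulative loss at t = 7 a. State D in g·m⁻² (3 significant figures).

D(7) = 8.88 g·m⁻²

copper: T≤10 °C ⇒ hinge +0.126·(-2.1−10) = -1.5246
  Pd branch = 0.0053·Pd^0.26·e^(0.059·RH+f) = 0.04697 μm/a
  Sd branch = 0.01025·Sd^0.27·e^(0.036·RH+0.049·T) = 0.2236 μm/a
  r_corr = 0.04697 + 0.2236 = 0.2706 μm/a
Long-term exponent b (ISO 9224 Table 2, B1) = 0.667
  D(7) = 0.2706 × 7^0.667 = 0.2706 × 3.662 = 0.9909 μm
  Mass loss = 0.9909 μm × 8.96 g/cm³ = 8.878 g·m⁻²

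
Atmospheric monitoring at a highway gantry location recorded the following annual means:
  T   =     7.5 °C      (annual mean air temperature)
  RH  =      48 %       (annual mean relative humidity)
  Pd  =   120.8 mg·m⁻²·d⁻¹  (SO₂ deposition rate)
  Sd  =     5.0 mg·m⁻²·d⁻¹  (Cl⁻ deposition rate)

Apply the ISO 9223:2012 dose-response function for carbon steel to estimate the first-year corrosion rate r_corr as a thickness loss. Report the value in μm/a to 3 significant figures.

r_corr = 40.3 μm/a

carbon steel: temperature factor f = +0.150·(-2.5) = -0.3750
  SO₂ term: 1.77·120.8^0.52·exp(0.02·48-0.3750) = 38.43
  Sd branch = 0.102·Sd^0.62·e^(0.033·RH+0.04·T) = 1.82 μm/a
  r_corr = 38.43 + 1.82 = 40.25 μm/a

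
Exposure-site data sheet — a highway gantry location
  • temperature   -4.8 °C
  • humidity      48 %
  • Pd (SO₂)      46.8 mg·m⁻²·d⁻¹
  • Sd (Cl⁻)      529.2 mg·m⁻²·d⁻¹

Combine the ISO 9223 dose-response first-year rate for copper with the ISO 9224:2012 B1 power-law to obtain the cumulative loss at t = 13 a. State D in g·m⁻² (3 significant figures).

copper: T≤10 °C ⇒ hinge +0.126·(-4.8−10) = -1.8648
  sulphur-dioxide contribution → 0.0379 μm/a
  chloride contribution → 0.248 μm/a
  ⇒ r_corr(copper) = 0.2859 μm/a
Power-law: D(13) = r_corr · 13^0.667
  D(13) = 0.2859 × 13^0.667 = 0.2859 × 5.534 = 1.582 μm
  Mass loss = 1.582 μm × 8.96 g/cm³ = 14.17 g·m⁻²

D(13) = 14.2 g·m⁻²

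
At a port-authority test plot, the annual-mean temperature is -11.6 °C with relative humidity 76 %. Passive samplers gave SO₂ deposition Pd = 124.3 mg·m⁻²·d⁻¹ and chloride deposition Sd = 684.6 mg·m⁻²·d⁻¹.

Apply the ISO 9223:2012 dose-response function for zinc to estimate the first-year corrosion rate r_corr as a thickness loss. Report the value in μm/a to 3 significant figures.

zinc: f(T) = +0.038·(T−10) [T≤10 °C] = -0.8208
  Pd branch = 0.0129·Pd^0.44·e^(0.046·RH+f) = 1.563 μm/a
  Sd branch = 0.0175·Sd^0.57·e^(0.008·RH+0.085·T) = 0.4955 μm/a
  sum: 1.563 + 0.4955 → r_corr = 2.059 μm/a

r_corr = 2.06 μm/a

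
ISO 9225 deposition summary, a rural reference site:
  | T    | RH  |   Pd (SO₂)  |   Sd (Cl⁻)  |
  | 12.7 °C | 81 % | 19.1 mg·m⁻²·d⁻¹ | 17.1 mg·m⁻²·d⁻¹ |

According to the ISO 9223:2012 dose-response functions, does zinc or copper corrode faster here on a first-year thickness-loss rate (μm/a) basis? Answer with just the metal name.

zinc: f(T) = -0.071·(T−10) [T>10 °C] = -0.1917
  sulphur-dioxide contribution → 1.619 μm/a
  chloride contribution → 0.4967 μm/a
  ⇒ r_corr(zinc) = 2.115 μm/a
copper: temperature factor f = -0.080·(2.7) = -0.2160
  sulphur-dioxide contribution → 1.094 μm/a
  chloride contribution → 0.7591 μm/a
  total first-year rate 1.853 μm/a
Ordering by μm/a: zinc (2.12) > copper (1.85)

zinc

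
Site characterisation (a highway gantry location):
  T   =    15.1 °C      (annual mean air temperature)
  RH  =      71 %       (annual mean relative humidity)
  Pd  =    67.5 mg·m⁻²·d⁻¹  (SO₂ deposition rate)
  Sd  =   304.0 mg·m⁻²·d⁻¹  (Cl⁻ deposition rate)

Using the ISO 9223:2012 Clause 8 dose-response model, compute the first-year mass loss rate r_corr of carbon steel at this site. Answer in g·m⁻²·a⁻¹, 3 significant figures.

r_corr = 918 g·m⁻²·a⁻¹

carbon steel: temperature factor f = -0.054·(5.1) = -0.2754
  sulphur-dioxide contribution → 49.69 μm/a
  chloride contribution → 67.27 μm/a
  ⇒ r_corr(carbon steel) = 117 μm/a
Convert to mass loss: 117 μm/a × 7.85 g/cm³ = 918.2 g·m⁻²·a⁻¹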